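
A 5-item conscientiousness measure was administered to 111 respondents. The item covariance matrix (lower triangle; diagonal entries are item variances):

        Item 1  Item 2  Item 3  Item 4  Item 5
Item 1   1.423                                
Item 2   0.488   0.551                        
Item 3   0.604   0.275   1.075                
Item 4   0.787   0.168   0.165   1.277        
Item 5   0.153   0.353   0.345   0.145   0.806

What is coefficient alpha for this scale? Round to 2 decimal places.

Σσ²ᵢ = 1.423 + 0.551 + 1.075 + 1.277 + 0.806 = 5.132
Sum of off-diagonal covariances = 3.483
total variance = 5.132 + 2 × 3.483 = 12.098
α = (k/(k−1))·(1 − Σσ²ᵢ/total variance) = (5/4)·(1 − 5.132/12.098) = 0.72

α = 0.72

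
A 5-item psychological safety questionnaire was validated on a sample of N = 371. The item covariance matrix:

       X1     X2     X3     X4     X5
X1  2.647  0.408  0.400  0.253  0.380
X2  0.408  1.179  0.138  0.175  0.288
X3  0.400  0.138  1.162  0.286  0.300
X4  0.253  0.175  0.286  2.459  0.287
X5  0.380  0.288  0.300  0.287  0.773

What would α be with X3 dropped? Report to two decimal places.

Remaining items: X1, X2, X4, X5 (k = 4).
Σσ²ᵢ = 2.647 + 1.179 + 2.459 + 0.773 = 7.058
σ²_total = 7.058 + 2 × 1.791 = 10.640
α (item deleted) = (4/3)·(1 − 7.058/10.640) = 0.45

α = 0.45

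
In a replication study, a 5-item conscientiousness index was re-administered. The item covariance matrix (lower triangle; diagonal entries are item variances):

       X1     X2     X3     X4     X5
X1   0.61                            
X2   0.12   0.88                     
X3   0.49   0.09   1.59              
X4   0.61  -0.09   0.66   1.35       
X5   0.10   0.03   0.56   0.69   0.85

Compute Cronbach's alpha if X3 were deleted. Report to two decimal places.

α = 0.59

Remaining items: X1, X2, X4, X5 (k = 4).
sum of item variances = 0.61 + 0.88 + 1.35 + 0.85 = 3.69
Var(T) = 3.69 + 2 × 1.46 = 6.61
α (item deleted) = (4/3)·(1 − 3.69/6.61) = 0.59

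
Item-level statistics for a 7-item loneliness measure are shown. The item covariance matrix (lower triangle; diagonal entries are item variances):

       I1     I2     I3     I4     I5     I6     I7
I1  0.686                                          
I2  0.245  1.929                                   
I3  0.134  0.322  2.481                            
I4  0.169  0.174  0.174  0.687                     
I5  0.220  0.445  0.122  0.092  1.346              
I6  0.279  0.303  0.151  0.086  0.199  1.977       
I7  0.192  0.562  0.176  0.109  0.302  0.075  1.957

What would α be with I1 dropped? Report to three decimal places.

α = 0.466

Remaining items: I2, I3, I4, I5, I6, I7 (k = 6).
Σσ²ᵢ = 1.929 + 2.481 + 0.687 + 1.346 + 1.977 + 1.957 = 10.377
σ²_T = 10.377 + 2 × 3.292 = 16.961
α (item deleted) = (6/5)·(1 − 10.377/16.961) = 0.466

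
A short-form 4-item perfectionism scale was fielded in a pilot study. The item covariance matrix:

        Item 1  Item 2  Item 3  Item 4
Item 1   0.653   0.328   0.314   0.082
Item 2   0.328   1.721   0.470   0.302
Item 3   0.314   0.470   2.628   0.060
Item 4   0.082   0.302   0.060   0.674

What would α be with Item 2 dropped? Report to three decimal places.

Remaining items: Item 1, Item 3, Item 4 (k = 3).
Σσ²ᵢ = 0.653 + 2.628 + 0.674 = 3.955
Var(T) = 3.955 + 2 × 0.456 = 4.867
α (item deleted) = (3/2)·(1 − 3.955/4.867) = 0.281

α = 0.281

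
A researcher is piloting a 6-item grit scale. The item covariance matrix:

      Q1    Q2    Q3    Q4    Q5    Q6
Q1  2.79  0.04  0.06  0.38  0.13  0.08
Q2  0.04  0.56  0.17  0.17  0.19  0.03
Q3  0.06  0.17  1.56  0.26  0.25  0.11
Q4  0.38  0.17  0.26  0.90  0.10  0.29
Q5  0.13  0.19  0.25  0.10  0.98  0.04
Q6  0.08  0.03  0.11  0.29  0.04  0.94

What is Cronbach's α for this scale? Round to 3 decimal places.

Σσ²ᵢ = 2.79 + 0.56 + 1.56 + 0.90 + 0.98 + 0.94 = 7.73
Sum of the distinct covariances = 2.30
Var(T) = 7.73 + 2 × 2.30 = 12.33
α = (k/(k−1))·(1 − Σσ²ᵢ/Var(T)) = (6/5)·(1 − 7.73/12.33) = 0.448

α = 0.448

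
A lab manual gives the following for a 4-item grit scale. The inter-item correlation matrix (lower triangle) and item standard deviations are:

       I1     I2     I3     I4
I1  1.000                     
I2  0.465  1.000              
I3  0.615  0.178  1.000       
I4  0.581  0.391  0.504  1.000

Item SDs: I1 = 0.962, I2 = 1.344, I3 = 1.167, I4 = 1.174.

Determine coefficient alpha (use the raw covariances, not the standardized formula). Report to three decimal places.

Σσ²ᵢ = 0.962² + 1.344² + 1.167² + 1.174² = 5.4719
Covariances σ_ij = r_ij · s_i · s_j:
  σ(I1,I2) = 0.465 × 0.962 × 1.344 = 0.6012
  σ(I1,I3) = 0.615 × 0.962 × 1.167 = 0.6904
  σ(I1,I4) = 0.581 × 0.962 × 1.174 = 0.6562
  σ(I2,I3) = 0.178 × 1.344 × 1.167 = 0.2792
  σ(I2,I4) = 0.391 × 1.344 × 1.174 = 0.6169
  σ(I3,I4) = 0.504 × 1.167 × 1.174 = 0.6905
σ²_T = Σσ²ᵢ + 2·Σσ_ij = 5.4719 + 2 × 3.5344 = 12.5407
α = (4/3)·(1 − 5.4719/12.5407) = 0.752

coefficient alpha = 0.752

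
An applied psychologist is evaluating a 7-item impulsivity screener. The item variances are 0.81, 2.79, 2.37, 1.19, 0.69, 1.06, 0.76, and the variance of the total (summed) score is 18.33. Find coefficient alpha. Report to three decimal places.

Σσᵢ² = 0.81 + 2.79 + 2.37 + 1.19 + 0.69 + 1.06 + 0.76 = 9.67
α = (k/(k−1))·(1 − Σσᵢ²/Var(T)) = (7/6)·(1 − 9.67/18.33) = 0.551

α = 0.551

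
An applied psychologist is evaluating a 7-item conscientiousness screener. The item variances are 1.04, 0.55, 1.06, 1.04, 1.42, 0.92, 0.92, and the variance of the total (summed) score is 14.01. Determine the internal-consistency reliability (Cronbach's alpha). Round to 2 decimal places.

Cronbach's alpha = 0.59

ΣVar(i) = 1.04 + 0.55 + 1.06 + 1.04 + 1.42 + 0.92 + 0.92 = 6.95
α = (k/(k−1))·(1 − ΣVar(i)/σ²_T) = (7/6)·(1 − 6.95/14.01) = 0.59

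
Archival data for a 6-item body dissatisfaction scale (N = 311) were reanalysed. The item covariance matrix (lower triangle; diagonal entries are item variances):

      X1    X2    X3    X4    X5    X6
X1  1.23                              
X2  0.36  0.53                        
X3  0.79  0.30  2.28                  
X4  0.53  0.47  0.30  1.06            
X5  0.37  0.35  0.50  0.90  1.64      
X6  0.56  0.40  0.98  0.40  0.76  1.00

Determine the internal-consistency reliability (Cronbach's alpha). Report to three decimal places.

Cronbach's alpha = 0.808

Σσᵢ² = 1.23 + 0.53 + 2.28 + 1.06 + 1.64 + 1.00 = 7.74
Sum of off-diagonal covariances = 7.97
Var(T) = 7.74 + 2 × 7.97 = 23.68
α = (k/(k−1))·(1 − Σσᵢ²/Var(T)) = (6/5)·(1 − 7.74/23.68) = 0.808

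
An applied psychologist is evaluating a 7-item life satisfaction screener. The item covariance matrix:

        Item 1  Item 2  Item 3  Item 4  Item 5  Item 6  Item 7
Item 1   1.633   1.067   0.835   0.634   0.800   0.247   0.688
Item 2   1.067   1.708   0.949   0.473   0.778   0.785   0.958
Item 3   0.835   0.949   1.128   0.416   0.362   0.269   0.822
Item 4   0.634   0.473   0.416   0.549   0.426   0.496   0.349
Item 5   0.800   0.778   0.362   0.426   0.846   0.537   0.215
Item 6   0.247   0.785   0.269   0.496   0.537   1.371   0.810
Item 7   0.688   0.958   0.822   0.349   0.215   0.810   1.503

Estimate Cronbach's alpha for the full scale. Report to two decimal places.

Cronbach's alpha = 0.87

Σσᵢ² = 1.633 + 1.708 + 1.128 + 0.549 + 0.846 + 1.371 + 1.503 = 8.738
Σ_{i<j} σ_ij = 12.916
σ²_T = 8.738 + 2 × 12.916 = 34.570
α = (k/(k−1))·(1 − Σσᵢ²/σ²_T) = (7/6)·(1 − 8.738/34.570) = 0.87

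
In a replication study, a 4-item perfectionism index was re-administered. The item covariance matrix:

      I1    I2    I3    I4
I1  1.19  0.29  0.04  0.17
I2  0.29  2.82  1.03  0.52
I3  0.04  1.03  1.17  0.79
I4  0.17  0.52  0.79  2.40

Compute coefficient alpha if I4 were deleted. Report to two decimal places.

Remaining items: I1, I2, I3 (k = 3).
Σσ²ᵢ = 1.19 + 2.82 + 1.17 = 5.18
σ²_total = 5.18 + 2 × 1.36 = 7.90
α (item deleted) = (3/2)·(1 − 5.18/7.90) = 0.52

coefficient alpha = 0.52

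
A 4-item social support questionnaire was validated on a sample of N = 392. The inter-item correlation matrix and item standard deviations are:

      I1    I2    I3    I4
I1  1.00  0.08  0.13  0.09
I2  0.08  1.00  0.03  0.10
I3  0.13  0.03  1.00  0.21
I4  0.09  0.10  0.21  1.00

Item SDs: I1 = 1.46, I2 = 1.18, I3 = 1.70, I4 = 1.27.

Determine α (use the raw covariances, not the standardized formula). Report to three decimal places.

α = 0.324

Σσ²ᵢ = 1.46² + 1.18² + 1.70² + 1.27² = 8.0269
Covariances σ_ij = r_ij · s_i · s_j:
  σ(I1,I2) = 0.08 × 1.46 × 1.18 = 0.1378
  σ(I1,I3) = 0.13 × 1.46 × 1.70 = 0.3227
  σ(I1,I4) = 0.09 × 1.46 × 1.27 = 0.1669
  σ(I2,I3) = 0.03 × 1.18 × 1.70 = 0.0602
  σ(I2,I4) = 0.10 × 1.18 × 1.27 = 0.1499
  σ(I3,I4) = 0.21 × 1.70 × 1.27 = 0.4534
σ²_T = Σσ²ᵢ + 2·Σσ_ij = 8.0269 + 2 × 1.2909 = 10.6087
α = (4/3)·(1 − 8.0269/10.6087) = 0.324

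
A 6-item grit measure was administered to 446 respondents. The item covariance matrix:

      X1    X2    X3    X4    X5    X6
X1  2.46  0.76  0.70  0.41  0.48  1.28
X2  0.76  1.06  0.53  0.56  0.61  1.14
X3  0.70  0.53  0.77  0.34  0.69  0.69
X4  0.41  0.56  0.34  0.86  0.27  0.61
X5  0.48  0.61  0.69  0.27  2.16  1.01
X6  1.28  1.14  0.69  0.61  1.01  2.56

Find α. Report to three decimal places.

sum of item variances = 2.46 + 1.06 + 0.77 + 0.86 + 2.16 + 2.56 = 9.87
Sum of the distinct covariances = 10.08
Var(T) = 9.87 + 2 × 10.08 = 30.03
α = (k/(k−1))·(1 − sum of item variances/Var(T)) = (6/5)·(1 − 9.87/30.03) = 0.806

α = 0.806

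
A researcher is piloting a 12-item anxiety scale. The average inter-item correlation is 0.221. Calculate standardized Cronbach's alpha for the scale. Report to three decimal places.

α = 0.773

Standardized α = k·r̄ / (1 + (k−1)·r̄) = 12 × 0.221 / (1 + 11 × 0.221)
  = 2.6520 / 3.4310 = 0.773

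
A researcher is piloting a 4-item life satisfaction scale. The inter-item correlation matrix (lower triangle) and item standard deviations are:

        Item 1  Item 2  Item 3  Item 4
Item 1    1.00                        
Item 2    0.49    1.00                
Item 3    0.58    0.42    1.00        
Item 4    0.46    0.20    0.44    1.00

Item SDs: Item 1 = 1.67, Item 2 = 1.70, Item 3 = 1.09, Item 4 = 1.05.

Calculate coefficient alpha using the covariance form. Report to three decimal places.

Σσ²ᵢ = 1.67² + 1.70² + 1.09² + 1.05² = 7.9695
Covariances σ_ij = r_ij · s_i · s_j:
  σ(Item 1,Item 2) = 0.49 × 1.67 × 1.70 = 1.3911
  σ(Item 1,Item 3) = 0.58 × 1.67 × 1.09 = 1.0558
  σ(Item 1,Item 4) = 0.46 × 1.67 × 1.05 = 0.8066
  σ(Item 2,Item 3) = 0.42 × 1.70 × 1.09 = 0.7783
  σ(Item 2,Item 4) = 0.20 × 1.70 × 1.05 = 0.3570
  σ(Item 3,Item 4) = 0.44 × 1.09 × 1.05 = 0.5036
σ²_T = Σσ²ᵢ + 2·Σσ_ij = 7.9695 + 2 × 4.8924 = 17.7543
α = (4/3)·(1 − 7.9695/17.7543) = 0.735

coefficient alpha = 0.735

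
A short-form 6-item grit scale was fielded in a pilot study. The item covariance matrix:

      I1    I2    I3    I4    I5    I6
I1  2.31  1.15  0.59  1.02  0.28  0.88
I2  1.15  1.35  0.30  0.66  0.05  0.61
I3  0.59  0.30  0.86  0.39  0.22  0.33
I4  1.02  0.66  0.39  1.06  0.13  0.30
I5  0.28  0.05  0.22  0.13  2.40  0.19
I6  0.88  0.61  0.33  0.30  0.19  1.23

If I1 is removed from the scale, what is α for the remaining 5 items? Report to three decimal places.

α = 0.600

Remaining items: I2, I3, I4, I5, I6 (k = 5).
Σσᵢ² = 1.35 + 0.86 + 1.06 + 2.40 + 1.23 = 6.90
total variance = 6.90 + 2 × 3.18 = 13.26
α (item deleted) = (5/4)·(1 − 6.90/13.26) = 0.600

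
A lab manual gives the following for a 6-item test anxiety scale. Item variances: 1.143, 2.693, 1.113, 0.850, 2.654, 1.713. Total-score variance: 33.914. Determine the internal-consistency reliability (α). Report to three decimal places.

Σσ²ᵢ = 1.143 + 2.693 + 1.113 + 0.850 + 2.654 + 1.713 = 10.166
α = (k/(k−1))·(1 − Σσ²ᵢ/Var(T)) = (6/5)·(1 − 10.166/33.914) = 0.840

α = 0.840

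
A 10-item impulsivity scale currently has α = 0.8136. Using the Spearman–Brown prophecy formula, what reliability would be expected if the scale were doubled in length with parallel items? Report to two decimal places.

predicted reliability = 0.90

Length factor m = 2
α' = m·α / (1 + (m−1)·α)
   = 2 × 0.8136 / (1 + (2 − 1) × 0.8136)
   = 1.6272 / 1.8136 = 0.90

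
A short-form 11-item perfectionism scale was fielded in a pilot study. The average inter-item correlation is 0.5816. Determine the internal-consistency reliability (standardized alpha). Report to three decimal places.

standardized alpha = 0.939

Standardized α = k·r̄ / (1 + (k−1)·r̄) = 11 × 0.5816 / (1 + 10 × 0.5816)
  = 6.3976 / 6.8160 = 0.939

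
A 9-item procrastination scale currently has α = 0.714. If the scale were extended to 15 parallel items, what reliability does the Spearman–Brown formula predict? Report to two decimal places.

predicted reliability = 0.81

Length factor m = 15/9 = 1.6667
α' = m·α / (1 + (m−1)·α)
   = 15/9 × 0.714 / (1 + (15/9 − 1) × 0.714)
   = 1.1900 / 1.4760 = 0.81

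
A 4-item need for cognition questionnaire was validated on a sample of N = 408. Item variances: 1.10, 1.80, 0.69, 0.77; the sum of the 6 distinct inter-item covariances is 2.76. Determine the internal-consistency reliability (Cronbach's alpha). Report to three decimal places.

ΣVar(i) = 1.10 + 1.80 + 0.69 + 0.77 = 4.36
Sum of distinct covariances = 2.76
σ²_total = ΣVar(i) + 2·Σcov = 4.36 + 2 × 2.76 = 9.88
α = (4/3)·(1 − 4.36/9.88) = 0.745

α = 0.745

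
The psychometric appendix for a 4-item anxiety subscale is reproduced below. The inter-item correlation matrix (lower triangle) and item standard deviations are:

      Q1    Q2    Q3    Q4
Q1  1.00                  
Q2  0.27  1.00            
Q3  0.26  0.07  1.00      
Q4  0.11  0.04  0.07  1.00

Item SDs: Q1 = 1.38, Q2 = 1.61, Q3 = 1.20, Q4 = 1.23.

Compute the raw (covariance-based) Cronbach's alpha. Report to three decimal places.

Cronbach's alpha = 0.389

Σσ²ᵢ = 1.38² + 1.61² + 1.20² + 1.23² = 7.4494
Covariances σ_ij = r_ij · s_i · s_j:
  σ(Q1,Q2) = 0.27 × 1.38 × 1.61 = 0.5999
  σ(Q1,Q3) = 0.26 × 1.38 × 1.20 = 0.4306
  σ(Q1,Q4) = 0.11 × 1.38 × 1.23 = 0.1867
  σ(Q2,Q3) = 0.07 × 1.61 × 1.20 = 0.1352
  σ(Q2,Q4) = 0.04 × 1.61 × 1.23 = 0.0792
  σ(Q3,Q4) = 0.07 × 1.20 × 1.23 = 0.1033
σ²_T = Σσ²ᵢ + 2·Σσ_ij = 7.4494 + 2 × 1.5349 = 10.5192
α = (4/3)·(1 − 7.4494/10.5192) = 0.389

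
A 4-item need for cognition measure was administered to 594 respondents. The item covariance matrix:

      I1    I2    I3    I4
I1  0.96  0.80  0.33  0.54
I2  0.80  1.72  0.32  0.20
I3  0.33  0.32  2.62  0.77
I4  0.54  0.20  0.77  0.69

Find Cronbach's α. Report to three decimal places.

α = 0.663

ΣVar(i) = 0.96 + 1.72 + 2.62 + 0.69 = 5.99
Sum of off-diagonal covariances = 2.96
σ²_T = 5.99 + 2 × 2.96 = 11.91
α = (k/(k−1))·(1 − ΣVar(i)/σ²_T) = (4/3)·(1 − 5.99/11.91) = 0.663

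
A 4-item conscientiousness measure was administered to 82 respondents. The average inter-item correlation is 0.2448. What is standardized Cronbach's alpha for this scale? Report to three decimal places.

Standardized α = k·r̄ / (1 + (k−1)·r̄) = 4 × 0.2448 / (1 + 3 × 0.2448)
  = 0.9792 / 1.7344 = 0.565

standardized Cronbach's alpha = 0.565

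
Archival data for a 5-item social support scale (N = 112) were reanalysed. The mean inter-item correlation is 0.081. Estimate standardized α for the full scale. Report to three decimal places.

α = 0.306

Standardized α = k·r̄ / (1 + (k−1)·r̄) = 5 × 0.081 / (1 + 4 × 0.081)
  = 0.4050 / 1.3240 = 0.306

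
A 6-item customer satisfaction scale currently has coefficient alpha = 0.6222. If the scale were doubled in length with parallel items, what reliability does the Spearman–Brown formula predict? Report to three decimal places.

predicted reliability = 0.767

Length factor m = 2
α' = m·α / (1 + (m−1)·α)
   = 2 × 0.6222 / (1 + (2 − 1) × 0.6222)
   = 1.2444 / 1.6222 = 0.767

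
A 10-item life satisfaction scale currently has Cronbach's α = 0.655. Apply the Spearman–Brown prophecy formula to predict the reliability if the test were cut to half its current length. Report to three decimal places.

predicted reliability = 0.487

Length factor m = 1/2
α' = m·α / (1 − (1−m)·α)
   = 1/2 × 0.655 / (1 − (1 − 1/2) × 0.655)
   = 0.3275 / 0.6725 = 0.487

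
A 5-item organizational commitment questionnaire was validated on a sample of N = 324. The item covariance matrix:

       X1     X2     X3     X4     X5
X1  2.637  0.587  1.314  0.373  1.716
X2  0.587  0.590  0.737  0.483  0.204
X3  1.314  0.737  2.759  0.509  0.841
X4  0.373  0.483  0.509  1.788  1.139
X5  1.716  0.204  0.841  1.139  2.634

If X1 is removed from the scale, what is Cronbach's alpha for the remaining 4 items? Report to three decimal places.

Remaining items: X2, X3, X4, X5 (k = 4).
ΣVar(i) = 0.590 + 2.759 + 1.788 + 2.634 = 7.771
total variance = 7.771 + 2 × 3.913 = 15.597
α (item deleted) = (4/3)·(1 − 7.771/15.597) = 0.669

α = 0.669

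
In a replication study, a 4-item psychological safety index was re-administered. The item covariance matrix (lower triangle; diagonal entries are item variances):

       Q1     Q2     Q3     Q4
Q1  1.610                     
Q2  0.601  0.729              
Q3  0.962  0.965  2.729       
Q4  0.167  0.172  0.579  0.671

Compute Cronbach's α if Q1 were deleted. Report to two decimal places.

Remaining items: Q2, Q3, Q4 (k = 3).
sum of item variances = 0.729 + 2.729 + 0.671 = 4.129
σ²_T = 4.129 + 2 × 1.716 = 7.561
α (item deleted) = (3/2)·(1 − 4.129/7.561) = 0.68

Cronbach's α = 0.68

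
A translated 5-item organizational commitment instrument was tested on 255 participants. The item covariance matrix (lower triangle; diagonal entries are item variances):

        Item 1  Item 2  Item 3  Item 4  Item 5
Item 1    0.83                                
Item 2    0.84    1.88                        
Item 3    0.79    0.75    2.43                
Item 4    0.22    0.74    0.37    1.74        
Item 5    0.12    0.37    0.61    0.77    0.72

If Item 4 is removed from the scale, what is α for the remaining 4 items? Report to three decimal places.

Remaining items: Item 1, Item 2, Item 3, Item 5 (k = 4).
Σσᵢ² = 0.83 + 1.88 + 2.43 + 0.72 = 5.86
σ²_T = 5.86 + 2 × 3.48 = 12.82
α (item deleted) = (4/3)·(1 − 5.86/12.82) = 0.724

α = 0.724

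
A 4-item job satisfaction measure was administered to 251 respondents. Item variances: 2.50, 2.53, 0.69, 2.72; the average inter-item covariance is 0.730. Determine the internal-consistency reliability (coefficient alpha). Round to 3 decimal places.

coefficient alpha = 0.679

ΣVar(i) = 2.50 + 2.53 + 0.69 + 2.72 = 8.44
Sum of the 6 distinct covariances = 6 × 0.730 = 4.380
total variance = ΣVar(i) + 2·Σcov = 8.44 + 2 × 4.380 = 17.200
α = (4/3)·(1 − 8.44/17.200) = 0.679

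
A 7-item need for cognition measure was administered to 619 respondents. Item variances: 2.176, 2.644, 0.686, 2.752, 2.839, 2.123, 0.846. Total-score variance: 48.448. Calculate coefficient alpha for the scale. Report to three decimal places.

sum of item variances = 2.176 + 2.644 + 0.686 + 2.752 + 2.839 + 2.123 + 0.846 = 14.066
α = (k/(k−1))·(1 − sum of item variances/total variance) = (7/6)·(1 − 14.066/48.448) = 0.828

coefficient alpha = 0.828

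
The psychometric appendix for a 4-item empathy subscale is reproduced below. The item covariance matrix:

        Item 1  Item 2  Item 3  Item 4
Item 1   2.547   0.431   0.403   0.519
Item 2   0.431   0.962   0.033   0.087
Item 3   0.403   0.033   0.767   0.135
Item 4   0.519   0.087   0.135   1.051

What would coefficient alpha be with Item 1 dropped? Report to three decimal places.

Remaining items: Item 2, Item 3, Item 4 (k = 3).
Σσ²ᵢ = 0.962 + 0.767 + 1.051 = 2.780
σ²_total = 2.780 + 2 × 0.255 = 3.290
α (item deleted) = (3/2)·(1 − 2.780/3.290) = 0.233

coefficient alpha = 0.233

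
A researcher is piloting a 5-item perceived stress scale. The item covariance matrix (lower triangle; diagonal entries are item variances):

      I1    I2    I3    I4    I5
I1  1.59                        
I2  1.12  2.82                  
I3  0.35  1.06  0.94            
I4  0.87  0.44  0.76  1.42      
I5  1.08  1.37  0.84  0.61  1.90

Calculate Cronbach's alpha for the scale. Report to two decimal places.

α = 0.83

sum of item variances = 1.59 + 2.82 + 0.94 + 1.42 + 1.90 = 8.67
Sum of off-diagonal covariances = 8.50
σ²_total = 8.67 + 2 × 8.50 = 25.67
α = (k/(k−1))·(1 − sum of item variances/σ²_total) = (5/4)·(1 − 8.67/25.67) = 0.83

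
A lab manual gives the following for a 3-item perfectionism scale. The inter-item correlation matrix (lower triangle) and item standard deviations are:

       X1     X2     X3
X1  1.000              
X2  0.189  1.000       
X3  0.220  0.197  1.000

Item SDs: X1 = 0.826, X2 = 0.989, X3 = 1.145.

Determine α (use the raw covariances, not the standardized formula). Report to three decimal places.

α = 0.424

Σσ²ᵢ = 0.826² + 0.989² + 1.145² = 2.9714
Covariances σ_ij = r_ij · s_i · s_j:
  σ(X1,X2) = 0.189 × 0.826 × 0.989 = 0.1544
  σ(X1,X3) = 0.220 × 0.826 × 1.145 = 0.2081
  σ(X2,X3) = 0.197 × 0.989 × 1.145 = 0.2231
σ²_T = Σσ²ᵢ + 2·Σσ_ij = 2.9714 + 2 × 0.5856 = 4.1426
α = (3/2)·(1 − 2.9714/4.1426) = 0.424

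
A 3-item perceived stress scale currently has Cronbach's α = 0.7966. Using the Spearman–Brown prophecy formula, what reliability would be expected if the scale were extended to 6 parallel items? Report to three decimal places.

predicted reliability = 0.887

Length factor m = 6/3 = 2.0000
α' = m·α / (1 + (m−1)·α)
   = 6/3 × 0.7966 / (1 + (6/3 − 1) × 0.7966)
   = 1.5932 / 1.7966 = 0.887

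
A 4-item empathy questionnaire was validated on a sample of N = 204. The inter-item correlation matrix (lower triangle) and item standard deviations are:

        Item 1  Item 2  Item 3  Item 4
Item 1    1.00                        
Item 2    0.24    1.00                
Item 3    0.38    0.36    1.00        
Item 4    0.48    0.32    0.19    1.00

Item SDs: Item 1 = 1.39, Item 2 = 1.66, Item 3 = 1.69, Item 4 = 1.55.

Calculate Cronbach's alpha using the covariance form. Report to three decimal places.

α = 0.656

Σσ²ᵢ = 1.39² + 1.66² + 1.69² + 1.55² = 9.9463
Covariances σ_ij = r_ij · s_i · s_j:
  σ(Item 1,Item 2) = 0.24 × 1.39 × 1.66 = 0.5538
  σ(Item 1,Item 3) = 0.38 × 1.39 × 1.69 = 0.8927
  σ(Item 1,Item 4) = 0.48 × 1.39 × 1.55 = 1.0342
  σ(Item 2,Item 3) = 0.36 × 1.66 × 1.69 = 1.0099
  σ(Item 2,Item 4) = 0.32 × 1.66 × 1.55 = 0.8234
  σ(Item 3,Item 4) = 0.19 × 1.69 × 1.55 = 0.4977
σ²_T = Σσ²ᵢ + 2·Σσ_ij = 9.9463 + 2 × 4.8117 = 19.5697
α = (4/3)·(1 − 9.9463/19.5697) = 0.656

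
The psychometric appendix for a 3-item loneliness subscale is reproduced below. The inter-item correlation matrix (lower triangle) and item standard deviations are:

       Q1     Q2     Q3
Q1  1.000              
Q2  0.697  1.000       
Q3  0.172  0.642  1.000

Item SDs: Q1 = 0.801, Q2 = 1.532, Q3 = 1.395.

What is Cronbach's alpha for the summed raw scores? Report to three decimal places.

Σσ²ᵢ = 0.801² + 1.532² + 1.395² = 4.9347
Covariances σ_ij = r_ij · s_i · s_j:
  σ(Q1,Q2) = 0.697 × 0.801 × 1.532 = 0.8553
  σ(Q1,Q3) = 0.172 × 0.801 × 1.395 = 0.1922
  σ(Q2,Q3) = 0.642 × 1.532 × 1.395 = 1.3720
σ²_T = Σσ²ᵢ + 2·Σσ_ij = 4.9347 + 2 × 2.4195 = 9.7737
α = (3/2)·(1 − 4.9347/9.7737) = 0.743

Cronbach's alpha = 0.743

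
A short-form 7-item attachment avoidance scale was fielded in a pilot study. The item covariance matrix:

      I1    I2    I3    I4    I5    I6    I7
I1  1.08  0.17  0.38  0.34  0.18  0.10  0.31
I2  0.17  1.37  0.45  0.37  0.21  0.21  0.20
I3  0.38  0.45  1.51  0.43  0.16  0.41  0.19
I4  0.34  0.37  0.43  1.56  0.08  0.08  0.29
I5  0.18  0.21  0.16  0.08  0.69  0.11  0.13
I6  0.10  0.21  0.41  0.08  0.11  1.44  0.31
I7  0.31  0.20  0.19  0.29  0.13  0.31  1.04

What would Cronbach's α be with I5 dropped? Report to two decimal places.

Cronbach's α = 0.62

Remaining items: I1, I2, I3, I4, I6, I7 (k = 6).
sum of item variances = 1.08 + 1.37 + 1.51 + 1.56 + 1.44 + 1.04 = 8.00
σ²_T = 8.00 + 2 × 4.24 = 16.48
α (item deleted) = (6/5)·(1 − 8.00/16.48) = 0.62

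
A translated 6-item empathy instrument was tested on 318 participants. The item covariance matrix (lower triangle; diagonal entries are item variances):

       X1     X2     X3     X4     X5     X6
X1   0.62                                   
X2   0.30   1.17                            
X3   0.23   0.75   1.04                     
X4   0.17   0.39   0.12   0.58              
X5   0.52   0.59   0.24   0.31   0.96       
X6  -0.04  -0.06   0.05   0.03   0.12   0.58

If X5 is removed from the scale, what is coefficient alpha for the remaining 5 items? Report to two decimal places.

Remaining items: X1, X2, X3, X4, X6 (k = 5).
Σσ²ᵢ = 0.62 + 1.17 + 1.04 + 0.58 + 0.58 = 3.99
σ²_total = 3.99 + 2 × 1.94 = 7.87
α (item deleted) = (5/4)·(1 − 3.99/7.87) = 0.62

α = 0.62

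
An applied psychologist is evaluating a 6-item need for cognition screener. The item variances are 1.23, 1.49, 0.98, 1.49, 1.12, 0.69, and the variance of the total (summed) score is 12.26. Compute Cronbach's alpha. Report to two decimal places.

α = 0.51

Σσ²ᵢ = 1.23 + 1.49 + 0.98 + 1.49 + 1.12 + 0.69 = 7.00
α = (k/(k−1))·(1 − Σσ²ᵢ/σ²_T) = (6/5)·(1 − 7.00/12.26) = 0.51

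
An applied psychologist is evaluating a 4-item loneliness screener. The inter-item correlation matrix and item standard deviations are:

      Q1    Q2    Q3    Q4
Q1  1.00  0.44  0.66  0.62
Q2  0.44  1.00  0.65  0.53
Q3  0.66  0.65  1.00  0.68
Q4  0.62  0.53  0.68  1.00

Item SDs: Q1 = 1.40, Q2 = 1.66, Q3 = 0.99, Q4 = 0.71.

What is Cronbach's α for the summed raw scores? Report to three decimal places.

Σσ²ᵢ = 1.40² + 1.66² + 0.99² + 0.71² = 6.1998
Covariances σ_ij = r_ij · s_i · s_j:
  σ(Q1,Q2) = 0.44 × 1.40 × 1.66 = 1.0226
  σ(Q1,Q3) = 0.66 × 1.40 × 0.99 = 0.9148
  σ(Q1,Q4) = 0.62 × 1.40 × 0.71 = 0.6163
  σ(Q2,Q3) = 0.65 × 1.66 × 0.99 = 1.0682
  σ(Q2,Q4) = 0.53 × 1.66 × 0.71 = 0.6247
  σ(Q3,Q4) = 0.68 × 0.99 × 0.71 = 0.4780
σ²_T = Σσ²ᵢ + 2·Σσ_ij = 6.1998 + 2 × 4.7246 = 15.6490
α = (4/3)·(1 − 6.1998/15.6490) = 0.805

Cronbach's α = 0.805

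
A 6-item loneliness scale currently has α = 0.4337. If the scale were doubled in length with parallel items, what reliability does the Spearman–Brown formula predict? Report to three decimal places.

Length factor m = 2
α' = m·α / (1 + (m−1)·α)
   = 2 × 0.4337 / (1 + (2 − 1) × 0.4337)
   = 0.8674 / 1.4337 = 0.605

predicted reliability = 0.605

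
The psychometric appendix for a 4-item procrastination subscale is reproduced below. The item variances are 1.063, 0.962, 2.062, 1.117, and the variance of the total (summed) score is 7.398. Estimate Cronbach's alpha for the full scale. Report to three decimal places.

α = 0.395

Σσᵢ² = 1.063 + 0.962 + 2.062 + 1.117 = 5.204
α = (k/(k−1))·(1 − Σσᵢ²/σ²_total) = (4/3)·(1 − 5.204/7.398) = 0.395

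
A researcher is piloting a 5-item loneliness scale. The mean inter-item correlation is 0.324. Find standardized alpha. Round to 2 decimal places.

Standardized α = k·r̄ / (1 + (k−1)·r̄) = 5 × 0.324 / (1 + 4 × 0.324)
  = 1.6200 / 2.2960 = 0.71

α = 0.71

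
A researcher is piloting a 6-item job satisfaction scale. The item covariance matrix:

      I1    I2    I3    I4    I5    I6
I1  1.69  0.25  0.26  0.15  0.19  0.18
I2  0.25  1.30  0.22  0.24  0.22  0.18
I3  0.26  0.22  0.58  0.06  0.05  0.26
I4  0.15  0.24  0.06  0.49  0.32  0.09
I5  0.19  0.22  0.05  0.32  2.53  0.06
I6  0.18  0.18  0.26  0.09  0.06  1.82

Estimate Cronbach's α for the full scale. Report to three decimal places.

Cronbach's α = 0.472

Σσᵢ² = 1.69 + 1.30 + 0.58 + 0.49 + 2.53 + 1.82 = 8.41
Sum of the distinct covariances = 2.73
σ²_total = 8.41 + 2 × 2.73 = 13.87
α = (k/(k−1))·(1 − Σσᵢ²/σ²_total) = (6/5)·(1 − 8.41/13.87) = 0.472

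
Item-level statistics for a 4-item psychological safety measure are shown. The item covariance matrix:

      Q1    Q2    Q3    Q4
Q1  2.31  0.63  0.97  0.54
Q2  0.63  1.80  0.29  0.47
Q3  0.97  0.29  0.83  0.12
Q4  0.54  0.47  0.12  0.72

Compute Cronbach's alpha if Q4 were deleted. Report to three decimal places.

Remaining items: Q1, Q2, Q3 (k = 3).
sum of item variances = 2.31 + 1.80 + 0.83 = 4.94
Var(T) = 4.94 + 2 × 1.89 = 8.72
α (item deleted) = (3/2)·(1 − 4.94/8.72) = 0.650

Cronbach's alpha = 0.650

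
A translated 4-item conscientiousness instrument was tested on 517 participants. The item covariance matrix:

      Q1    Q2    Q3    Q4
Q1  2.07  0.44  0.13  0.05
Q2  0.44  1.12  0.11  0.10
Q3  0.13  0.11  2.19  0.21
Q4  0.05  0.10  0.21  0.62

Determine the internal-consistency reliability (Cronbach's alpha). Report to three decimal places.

Cronbach's alpha = 0.343

Σσᵢ² = 2.07 + 1.12 + 2.19 + 0.62 = 6.00
Σ_{i<j} σ_ij = 1.04
σ²_total = 6.00 + 2 × 1.04 = 8.08
α = (k/(k−1))·(1 − Σσᵢ²/σ²_total) = (4/3)·(1 − 6.00/8.08) = 0.343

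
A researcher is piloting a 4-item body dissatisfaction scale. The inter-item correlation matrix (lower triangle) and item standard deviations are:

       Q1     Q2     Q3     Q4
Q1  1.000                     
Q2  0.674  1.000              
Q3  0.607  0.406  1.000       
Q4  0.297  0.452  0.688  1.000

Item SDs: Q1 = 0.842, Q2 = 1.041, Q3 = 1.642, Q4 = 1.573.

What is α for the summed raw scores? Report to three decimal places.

Σσ²ᵢ = 0.842² + 1.041² + 1.642² + 1.573² = 6.9631
Covariances σ_ij = r_ij · s_i · s_j:
  σ(Q1,Q2) = 0.674 × 0.842 × 1.041 = 0.5908
  σ(Q1,Q3) = 0.607 × 0.842 × 1.642 = 0.8392
  σ(Q1,Q4) = 0.297 × 0.842 × 1.573 = 0.3934
  σ(Q2,Q3) = 0.406 × 1.041 × 1.642 = 0.6940
  σ(Q2,Q4) = 0.452 × 1.041 × 1.573 = 0.7401
  σ(Q3,Q4) = 0.688 × 1.642 × 1.573 = 1.7770
σ²_T = Σσ²ᵢ + 2·Σσ_ij = 6.9631 + 2 × 5.0345 = 17.0321
α = (4/3)·(1 − 6.9631/17.0321) = 0.788

α = 0.788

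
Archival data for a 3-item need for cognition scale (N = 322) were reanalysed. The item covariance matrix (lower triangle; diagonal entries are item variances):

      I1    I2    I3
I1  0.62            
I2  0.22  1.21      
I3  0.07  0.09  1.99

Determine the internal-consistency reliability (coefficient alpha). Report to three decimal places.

α = 0.249

Σσᵢ² = 0.62 + 1.21 + 1.99 = 3.82
Σ_{i<j} σ_ij = 0.38
total variance = 3.82 + 2 × 0.38 = 4.58
α = (k/(k−1))·(1 − Σσᵢ²/total variance) = (3/2)·(1 − 3.82/4.58) = 0.249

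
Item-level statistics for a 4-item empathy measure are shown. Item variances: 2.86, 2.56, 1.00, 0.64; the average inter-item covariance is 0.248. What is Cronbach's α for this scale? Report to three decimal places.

α = 0.395

ΣVar(i) = 2.86 + 2.56 + 1.00 + 0.64 = 7.06
Sum of the 6 distinct covariances = 6 × 0.248 = 1.488
Var(T) = ΣVar(i) + 2·Σcov = 7.06 + 2 × 1.488 = 10.036
α = (4/3)·(1 − 7.06/10.036) = 0.395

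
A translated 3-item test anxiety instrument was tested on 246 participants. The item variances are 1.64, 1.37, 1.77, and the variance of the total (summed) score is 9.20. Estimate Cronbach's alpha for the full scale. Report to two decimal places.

Σσᵢ² = 1.64 + 1.37 + 1.77 = 4.78
α = (k/(k−1))·(1 − Σσᵢ²/total variance) = (3/2)·(1 − 4.78/9.20) = 0.72

α = 0.72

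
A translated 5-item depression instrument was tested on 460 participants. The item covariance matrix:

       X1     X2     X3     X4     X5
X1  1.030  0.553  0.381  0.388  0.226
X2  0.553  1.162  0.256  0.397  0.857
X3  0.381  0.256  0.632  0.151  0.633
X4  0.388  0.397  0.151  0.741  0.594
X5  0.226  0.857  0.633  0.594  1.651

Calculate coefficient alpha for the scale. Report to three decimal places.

α = 0.787

Σσ²ᵢ = 1.030 + 1.162 + 0.632 + 0.741 + 1.651 = 5.216
Sum of off-diagonal covariances = 4.436
σ²_T = 5.216 + 2 × 4.436 = 14.088
α = (k/(k−1))·(1 − Σσ²ᵢ/σ²_T) = (5/4)·(1 − 5.216/14.088) = 0.787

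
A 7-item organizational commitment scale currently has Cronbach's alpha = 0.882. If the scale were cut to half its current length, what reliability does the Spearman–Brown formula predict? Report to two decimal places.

predicted reliability = 0.79

Length factor m = 1/2
α' = m·α / (1 − (1−m)·α)
   = 1/2 × 0.882 / (1 − (1 − 1/2) × 0.882)
   = 0.4410 / 0.5590 = 0.79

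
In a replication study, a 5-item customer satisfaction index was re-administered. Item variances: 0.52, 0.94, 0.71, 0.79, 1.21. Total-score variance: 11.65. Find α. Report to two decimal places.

α = 0.80

sum of item variances = 0.52 + 0.94 + 0.71 + 0.79 + 1.21 = 4.17
α = (k/(k−1))·(1 − sum of item variances/Var(T)) = (5/4)·(1 − 4.17/11.65) = 0.80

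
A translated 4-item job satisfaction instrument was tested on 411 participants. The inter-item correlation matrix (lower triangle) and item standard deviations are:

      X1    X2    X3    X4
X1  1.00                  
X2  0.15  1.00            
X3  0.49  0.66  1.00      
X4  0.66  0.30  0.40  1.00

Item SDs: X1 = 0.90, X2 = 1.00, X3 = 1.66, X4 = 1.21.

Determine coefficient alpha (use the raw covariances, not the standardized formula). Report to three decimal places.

α = 0.748

Σσ²ᵢ = 0.90² + 1.00² + 1.66² + 1.21² = 6.0297
Covariances σ_ij = r_ij · s_i · s_j:
  σ(X1,X2) = 0.15 × 0.90 × 1.00 = 0.1350
  σ(X1,X3) = 0.49 × 0.90 × 1.66 = 0.7321
  σ(X1,X4) = 0.66 × 0.90 × 1.21 = 0.7187
  σ(X2,X3) = 0.66 × 1.00 × 1.66 = 1.0956
  σ(X2,X4) = 0.30 × 1.00 × 1.21 = 0.3630
  σ(X3,X4) = 0.40 × 1.66 × 1.21 = 0.8034
σ²_T = Σσ²ᵢ + 2·Σσ_ij = 6.0297 + 2 × 3.8478 = 13.7253
α = (4/3)·(1 − 6.0297/13.7253) = 0.748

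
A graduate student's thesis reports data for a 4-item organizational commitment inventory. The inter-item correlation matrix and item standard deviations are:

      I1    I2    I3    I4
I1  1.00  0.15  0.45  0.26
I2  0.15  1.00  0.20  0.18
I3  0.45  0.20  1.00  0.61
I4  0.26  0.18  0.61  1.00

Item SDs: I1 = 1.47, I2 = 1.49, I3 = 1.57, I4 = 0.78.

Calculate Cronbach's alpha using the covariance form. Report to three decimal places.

α = 0.604

Σσ²ᵢ = 1.47² + 1.49² + 1.57² + 0.78² = 7.4543
Covariances σ_ij = r_ij · s_i · s_j:
  σ(I1,I2) = 0.15 × 1.47 × 1.49 = 0.3285
  σ(I1,I3) = 0.45 × 1.47 × 1.57 = 1.0386
  σ(I1,I4) = 0.26 × 1.47 × 0.78 = 0.2981
  σ(I2,I3) = 0.20 × 1.49 × 1.57 = 0.4679
  σ(I2,I4) = 0.18 × 1.49 × 0.78 = 0.2092
  σ(I3,I4) = 0.61 × 1.57 × 0.78 = 0.7470
σ²_T = Σσ²ᵢ + 2·Σσ_ij = 7.4543 + 2 × 3.0893 = 13.6329
α = (4/3)·(1 − 7.4543/13.6329) = 0.604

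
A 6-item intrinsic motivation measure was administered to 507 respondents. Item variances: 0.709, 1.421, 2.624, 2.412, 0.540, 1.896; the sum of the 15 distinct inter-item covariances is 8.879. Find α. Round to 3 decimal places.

Σσᵢ² = 0.709 + 1.421 + 2.624 + 2.412 + 0.540 + 1.896 = 9.602
Sum of distinct covariances = 8.879
σ²_total = Σσᵢ² + 2·Σcov = 9.602 + 2 × 8.879 = 27.360
α = (6/5)·(1 − 9.602/27.360) = 0.779

α = 0.779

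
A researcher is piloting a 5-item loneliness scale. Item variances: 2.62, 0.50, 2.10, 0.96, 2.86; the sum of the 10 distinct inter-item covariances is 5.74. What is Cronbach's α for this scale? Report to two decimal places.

sum of item variances = 2.62 + 0.50 + 2.10 + 0.96 + 2.86 = 9.04
Sum of distinct covariances = 5.74
σ²_total = sum of item variances + 2·Σcov = 9.04 + 2 × 5.74 = 20.52
α = (5/4)·(1 − 9.04/20.52) = 0.70

Cronbach's α = 0.70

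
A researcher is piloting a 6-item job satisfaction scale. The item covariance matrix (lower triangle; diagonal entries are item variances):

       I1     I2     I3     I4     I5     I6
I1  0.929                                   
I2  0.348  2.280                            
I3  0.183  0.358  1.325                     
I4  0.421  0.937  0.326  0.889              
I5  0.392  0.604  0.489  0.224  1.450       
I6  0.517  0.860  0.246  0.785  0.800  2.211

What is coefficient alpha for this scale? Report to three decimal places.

coefficient alpha = 0.747

Σσᵢ² = 0.929 + 2.280 + 1.325 + 0.889 + 1.450 + 2.211 = 9.084
Σ_{i<j} σ_ij = 7.490
σ²_total = 9.084 + 2 × 7.490 = 24.064
α = (k/(k−1))·(1 − Σσᵢ²/σ²_total) = (6/5)·(1 − 9.084/24.064) = 0.747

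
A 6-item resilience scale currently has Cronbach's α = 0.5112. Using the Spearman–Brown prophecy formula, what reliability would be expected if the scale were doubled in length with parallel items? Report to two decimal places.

Length factor m = 2
α' = m·α / (1 + (m−1)·α)
   = 2 × 0.5112 / (1 + (2 − 1) × 0.5112)
   = 1.0224 / 1.5112 = 0.68

predicted reliability = 0.68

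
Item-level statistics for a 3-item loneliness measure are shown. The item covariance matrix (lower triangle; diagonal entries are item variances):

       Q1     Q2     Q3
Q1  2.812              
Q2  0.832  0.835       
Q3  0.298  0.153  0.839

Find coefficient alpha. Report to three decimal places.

sum of item variances = 2.812 + 0.835 + 0.839 = 4.486
Sum of off-diagonal covariances = 1.283
total variance = 4.486 + 2 × 1.283 = 7.052
α = (k/(k−1))·(1 − sum of item variances/total variance) = (3/2)·(1 − 4.486/7.052) = 0.546

coefficient alpha = 0.546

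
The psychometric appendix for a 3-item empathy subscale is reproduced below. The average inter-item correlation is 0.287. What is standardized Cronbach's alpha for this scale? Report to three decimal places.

α = 0.547

Standardized α = k·r̄ / (1 + (k−1)·r̄) = 3 × 0.287 / (1 + 2 × 0.287)
  = 0.8610 / 1.5740 = 0.547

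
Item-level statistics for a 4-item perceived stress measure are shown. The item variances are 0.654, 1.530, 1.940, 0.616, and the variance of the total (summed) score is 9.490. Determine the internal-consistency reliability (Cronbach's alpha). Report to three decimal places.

ΣVar(i) = 0.654 + 1.530 + 1.940 + 0.616 = 4.740
α = (k/(k−1))·(1 − ΣVar(i)/σ²_total) = (4/3)·(1 − 4.740/9.490) = 0.667

Cronbach's alpha = 0.667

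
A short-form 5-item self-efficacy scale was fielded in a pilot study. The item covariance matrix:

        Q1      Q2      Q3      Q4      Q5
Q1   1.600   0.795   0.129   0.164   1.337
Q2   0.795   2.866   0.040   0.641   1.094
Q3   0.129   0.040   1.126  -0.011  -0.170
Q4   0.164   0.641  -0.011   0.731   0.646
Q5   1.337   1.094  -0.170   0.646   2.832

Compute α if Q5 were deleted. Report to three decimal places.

Remaining items: Q1, Q2, Q3, Q4 (k = 4).
ΣVar(i) = 1.600 + 2.866 + 1.126 + 0.731 = 6.323
Var(T) = 6.323 + 2 × 1.758 = 9.839
α (item deleted) = (4/3)·(1 − 6.323/9.839) = 0.476

α = 0.476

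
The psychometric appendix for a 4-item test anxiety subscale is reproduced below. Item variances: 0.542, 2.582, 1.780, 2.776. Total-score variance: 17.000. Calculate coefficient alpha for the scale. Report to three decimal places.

ΣVar(i) = 0.542 + 2.582 + 1.780 + 2.776 = 7.680
α = (k/(k−1))·(1 − ΣVar(i)/Var(T)) = (4/3)·(1 − 7.680/17.000) = 0.731

α = 0.731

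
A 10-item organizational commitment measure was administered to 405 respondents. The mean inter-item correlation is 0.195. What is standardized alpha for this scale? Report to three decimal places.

Standardized α = k·r̄ / (1 + (k−1)·r̄) = 10 × 0.195 / (1 + 9 × 0.195)
  = 1.9500 / 2.7550 = 0.708

standardized alpha = 0.708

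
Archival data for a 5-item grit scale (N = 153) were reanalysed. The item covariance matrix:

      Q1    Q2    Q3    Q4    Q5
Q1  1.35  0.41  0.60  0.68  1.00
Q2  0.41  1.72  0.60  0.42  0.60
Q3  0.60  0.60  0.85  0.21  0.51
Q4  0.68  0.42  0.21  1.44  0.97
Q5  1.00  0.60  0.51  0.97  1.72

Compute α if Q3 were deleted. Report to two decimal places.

α = 0.76

Remaining items: Q1, Q2, Q4, Q5 (k = 4).
sum of item variances = 1.35 + 1.72 + 1.44 + 1.72 = 6.23
Var(T) = 6.23 + 2 × 4.08 = 14.39
α (item deleted) = (4/3)·(1 − 6.23/14.39) = 0.76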